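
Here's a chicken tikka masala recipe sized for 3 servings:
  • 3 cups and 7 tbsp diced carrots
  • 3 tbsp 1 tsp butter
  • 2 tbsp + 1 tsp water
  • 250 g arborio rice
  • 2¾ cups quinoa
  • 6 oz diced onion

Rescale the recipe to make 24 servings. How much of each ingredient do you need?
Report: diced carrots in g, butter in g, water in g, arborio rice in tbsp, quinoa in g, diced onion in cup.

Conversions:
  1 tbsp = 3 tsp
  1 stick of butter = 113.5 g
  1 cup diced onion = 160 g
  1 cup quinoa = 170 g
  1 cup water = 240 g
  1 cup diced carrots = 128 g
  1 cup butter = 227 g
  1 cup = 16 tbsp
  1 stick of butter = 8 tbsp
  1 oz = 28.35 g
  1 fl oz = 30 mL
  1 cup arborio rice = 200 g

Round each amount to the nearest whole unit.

diced carrots: 3520 g; butter: 378 g; water: 280 g; arborio rice: 160 tbsp; quinoa: 3740 g; diced onion: 9 cup

Scaling factor: 24/3 = 8.
diced carrots: (3 cup + 7 tbsp = 3.4375 cup) × 8 × 128 g/cup = 3520 g
butter: (3 tbsp + 1 tsp = 10/3 tbsp) × 8 ÷ 8 tbsp/stick × 113.5 g/stick ≈ 378 g
water: (2 tbsp + 1 tsp = 7/3 tbsp) × 8 ÷ 16 tbsp/cup × 240 g/cup = 280 g
arborio rice: 250 g × 8 ÷ 200 g/cup × 16 tbsp/cup = 160 tbsp
quinoa: 2.75 cup × 8 × 170 g/cup = 3740 g
diced onion: 6 oz × 8 × 28.35 g/oz ÷ 160 g/cup ≈ 9 cup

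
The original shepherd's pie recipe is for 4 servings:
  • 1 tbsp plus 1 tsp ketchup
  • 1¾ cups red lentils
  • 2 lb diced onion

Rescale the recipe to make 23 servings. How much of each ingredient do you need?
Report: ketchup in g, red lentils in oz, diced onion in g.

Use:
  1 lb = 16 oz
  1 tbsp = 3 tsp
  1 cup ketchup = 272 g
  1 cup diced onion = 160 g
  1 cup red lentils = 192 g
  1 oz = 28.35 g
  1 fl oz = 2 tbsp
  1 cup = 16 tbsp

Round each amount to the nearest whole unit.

Scaling factor: 23/4 = 5.75.
ketchup: (1 tbsp + 1 tsp = 4/3 tbsp) × 23/4 ÷ 16 tbsp/cup × 272 g/cup ≈ 130 g
red lentils: 1.75 cup × 23/4 × 192 g/cup ÷ 28.35 g/oz ≈ 68 oz
diced onion: 2 lb × 23/4 × 16 oz/lb × 28.35 g/oz ≈ 5216 g

ketchup: 130 g; red lentils: 68 oz; diced onion: 5216 g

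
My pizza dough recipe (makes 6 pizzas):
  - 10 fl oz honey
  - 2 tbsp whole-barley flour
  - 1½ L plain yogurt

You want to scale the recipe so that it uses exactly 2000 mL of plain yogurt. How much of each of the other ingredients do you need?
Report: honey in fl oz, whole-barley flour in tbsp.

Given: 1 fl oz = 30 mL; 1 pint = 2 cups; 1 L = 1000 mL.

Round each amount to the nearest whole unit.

The original recipe has 1500 mL of plain yogurt, so the scaling factor is 2000 ÷ 1500 = 4/3.
honey: 10 fl oz × 4/3 ≈ 13 fl oz
whole-barley flour: 2 tbsp × 4/3 ≈ 3 tbsp

honey: 13 fl oz; whole-barley flour: 3 tbsp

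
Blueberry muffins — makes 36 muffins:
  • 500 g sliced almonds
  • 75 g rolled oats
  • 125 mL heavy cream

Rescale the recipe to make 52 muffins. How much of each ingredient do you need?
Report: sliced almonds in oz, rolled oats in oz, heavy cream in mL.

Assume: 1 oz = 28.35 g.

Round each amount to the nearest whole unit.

Scaling factor: 52/36 = 13/9.
sliced almonds: 500 g × 13/9 ÷ 28.35 g/oz ≈ 25 oz
rolled oats: 75 g × 13/9 ÷ 28.35 g/oz ≈ 4 oz
heavy cream: 125 mL × 13/9 ≈ 181 mL

sliced almonds: 25 oz; rolled oats: 4 oz; heavy cream: 181 mL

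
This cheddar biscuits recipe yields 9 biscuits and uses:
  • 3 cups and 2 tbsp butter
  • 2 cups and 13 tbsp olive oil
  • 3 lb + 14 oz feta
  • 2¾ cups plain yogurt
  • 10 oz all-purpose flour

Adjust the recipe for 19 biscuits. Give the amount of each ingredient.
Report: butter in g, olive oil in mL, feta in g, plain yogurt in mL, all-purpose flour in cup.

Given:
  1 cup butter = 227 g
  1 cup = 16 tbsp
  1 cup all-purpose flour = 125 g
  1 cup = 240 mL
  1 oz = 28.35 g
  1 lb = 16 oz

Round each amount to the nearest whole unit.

Scaling factor: 19/9.
butter: (3 cup + 2 tbsp = 3.125 cup) × 19/9 × 227 g/cup ≈ 1498 g
olive oil: (2 cup + 13 tbsp = 2.8125 cup) × 19/9 × 240 mL/cup = 1425 mL
feta: (3 lb + 14 oz = 3.875 lb) × 19/9 × 16 oz/lb × 28.35 g/oz ≈ 3711 g
plain yogurt: 2.75 cup × 19/9 × 240 mL/cup ≈ 1393 mL
all-purpose flour: 10 oz × 19/9 × 28.35 g/oz ÷ 125 g/cup ≈ 5 cup

butter: 1498 g; olive oil: 1425 mL; feta: 3711 g; plain yogurt: 1393 mL; all-purpose flour: 5 cup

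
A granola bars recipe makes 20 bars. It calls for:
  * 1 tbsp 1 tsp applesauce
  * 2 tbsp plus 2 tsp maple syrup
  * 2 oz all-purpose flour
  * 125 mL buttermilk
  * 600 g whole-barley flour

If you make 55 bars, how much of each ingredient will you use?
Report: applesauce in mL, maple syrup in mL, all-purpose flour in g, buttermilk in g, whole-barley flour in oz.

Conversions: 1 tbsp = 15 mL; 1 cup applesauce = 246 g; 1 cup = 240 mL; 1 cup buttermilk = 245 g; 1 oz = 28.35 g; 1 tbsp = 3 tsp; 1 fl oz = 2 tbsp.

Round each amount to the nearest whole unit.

Scaling factor: 55/20 = 11/4 = 2.75.
applesauce: (1 tbsp + 1 tsp = 4/3 tbsp) × 11/4 × 15 mL/tbsp = 55 mL
maple syrup: (2 tbsp + 2 tsp = 8/3 tbsp) × 11/4 × 15 mL/tbsp = 110 mL
all-purpose flour: 2 oz × 11/4 × 28.35 g/oz ≈ 156 g
buttermilk: 125 mL × 11/4 ÷ 240 mL/cup × 245 g/cup ≈ 351 g
whole-barley flour: 600 g × 11/4 ÷ 28.35 g/oz ≈ 58 oz

applesauce: 55 mL; maple syrup: 110 mL; all-purpose flour: 156 g; buttermilk: 351 g; whole-barley flour: 58 oz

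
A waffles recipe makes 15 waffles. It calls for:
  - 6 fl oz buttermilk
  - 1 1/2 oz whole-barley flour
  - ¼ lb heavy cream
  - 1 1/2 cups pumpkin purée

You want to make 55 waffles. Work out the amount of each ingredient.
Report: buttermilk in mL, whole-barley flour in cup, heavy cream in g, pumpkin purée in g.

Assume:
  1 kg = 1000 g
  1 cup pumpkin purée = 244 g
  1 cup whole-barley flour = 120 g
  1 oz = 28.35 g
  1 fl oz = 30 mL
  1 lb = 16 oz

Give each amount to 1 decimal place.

buttermilk: 660.0 mL; whole-barley flour: 1.3 cup; heavy cream: 415.8 g; pumpkin purée: 1342.0 g

Scaling factor: 55/15 = 11/3.
buttermilk: 6 fl oz × 11/3 × 30 mL/fl oz = 660.0 mL
whole-barley flour: 1.5 oz × 11/3 × 28.35 g/oz ÷ 120 g/cup ≈ 1.3 cup
heavy cream: 0.25 lb × 11/3 × 16 oz/lb × 28.35 g/oz = 415.8 g
pumpkin purée: 1.5 cup × 11/3 × 244 g/cup = 1342.0 g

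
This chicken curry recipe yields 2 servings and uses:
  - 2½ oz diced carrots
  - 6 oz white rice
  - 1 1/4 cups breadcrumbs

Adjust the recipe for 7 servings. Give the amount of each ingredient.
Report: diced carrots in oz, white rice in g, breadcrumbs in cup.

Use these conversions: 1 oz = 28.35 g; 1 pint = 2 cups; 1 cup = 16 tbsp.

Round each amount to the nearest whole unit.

Scaling factor: 7/2 = 3.5.
diced carrots: 2.5 oz × 7/2 ≈ 9 oz
white rice: 6 oz × 7/2 × 28.35 g/oz ≈ 595 g
breadcrumbs: 1.25 cup × 7/2 ≈ 4 cup

diced carrots: 9 oz; white rice: 595 g; breadcrumbs: 4 cup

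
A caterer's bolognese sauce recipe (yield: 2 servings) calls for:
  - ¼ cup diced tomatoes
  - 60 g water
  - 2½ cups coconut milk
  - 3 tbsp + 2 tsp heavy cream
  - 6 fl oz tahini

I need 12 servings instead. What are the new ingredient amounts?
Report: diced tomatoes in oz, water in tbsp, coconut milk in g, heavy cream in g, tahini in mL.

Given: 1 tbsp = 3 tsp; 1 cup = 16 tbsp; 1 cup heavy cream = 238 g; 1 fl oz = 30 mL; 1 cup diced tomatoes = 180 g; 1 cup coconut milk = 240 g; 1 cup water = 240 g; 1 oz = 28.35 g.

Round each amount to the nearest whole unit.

Scaling factor: 12/2 = 6.
diced tomatoes: 0.25 cup × 6 × 180 g/cup ÷ 28.35 g/oz ≈ 10 oz
water: 60 g × 6 ÷ 240 g/cup × 16 tbsp/cup = 24 tbsp
coconut milk: 2.5 cup × 6 × 240 g/cup = 3600 g
heavy cream: (3 tbsp + 2 tsp = 11/3 tbsp) × 6 ÷ 16 tbsp/cup × 238 g/cup ≈ 327 g
tahini: 6 fl oz × 6 × 30 mL/fl oz = 1080 mL

diced tomatoes: 10 oz; water: 24 tbsp; coconut milk: 3600 g; heavy cream: 327 g; tahini: 1080 mL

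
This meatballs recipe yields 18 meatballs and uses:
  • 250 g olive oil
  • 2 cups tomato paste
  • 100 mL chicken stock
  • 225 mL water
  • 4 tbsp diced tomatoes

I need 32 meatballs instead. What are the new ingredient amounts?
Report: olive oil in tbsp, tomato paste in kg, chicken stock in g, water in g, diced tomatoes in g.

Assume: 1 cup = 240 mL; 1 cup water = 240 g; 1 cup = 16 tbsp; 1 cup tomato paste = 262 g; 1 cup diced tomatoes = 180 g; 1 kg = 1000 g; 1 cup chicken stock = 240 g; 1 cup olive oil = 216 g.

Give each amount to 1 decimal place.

olive oil: 32.9 tbsp; tomato paste: 0.9 kg; chicken stock: 177.8 g; water: 400.0 g; diced tomatoes: 80.0 g

Scaling factor: 32/18 = 16/9.
olive oil: 250 g × 16/9 ÷ 216 g/cup × 16 tbsp/cup ≈ 32.9 tbsp
tomato paste: 2 cup × 16/9 × 262 g/cup ÷ 1000 g/kg ≈ 0.9 kg
chicken stock: 100 mL × 16/9 ÷ 240 mL/cup × 240 g/cup ≈ 177.8 g
water: 225 mL × 16/9 ÷ 240 mL/cup × 240 g/cup = 400.0 g
diced tomatoes: 4 tbsp × 16/9 ÷ 16 tbsp/cup × 180 g/cup = 80.0 g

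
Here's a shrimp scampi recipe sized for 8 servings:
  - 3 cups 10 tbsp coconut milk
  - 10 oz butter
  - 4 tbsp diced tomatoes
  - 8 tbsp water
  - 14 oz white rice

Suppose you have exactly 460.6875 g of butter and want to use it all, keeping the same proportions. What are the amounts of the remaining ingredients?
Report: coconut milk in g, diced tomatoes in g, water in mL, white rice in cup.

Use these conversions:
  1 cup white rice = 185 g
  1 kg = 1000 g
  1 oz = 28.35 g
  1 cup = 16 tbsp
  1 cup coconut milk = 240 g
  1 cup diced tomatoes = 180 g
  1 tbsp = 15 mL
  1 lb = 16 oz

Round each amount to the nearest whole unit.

coconut milk: 1414 g; diced tomatoes: 73 g; water: 195 mL; white rice: 3 cup

The original recipe has 283.5 g of butter, so the scaling factor is 460.6875 ÷ 283.5 = 13/8 = 1.625.
coconut milk: (3 cup + 10 tbsp = 3.625 cup) × 13/8 × 240 g/cup ≈ 1414 g
diced tomatoes: 4 tbsp × 13/8 ÷ 16 tbsp/cup × 180 g/cup ≈ 73 g
water: 8 tbsp × 13/8 × 15 mL/tbsp = 195 mL
white rice: 14 oz × 13/8 × 28.35 g/oz ÷ 185 g/cup ≈ 3 cup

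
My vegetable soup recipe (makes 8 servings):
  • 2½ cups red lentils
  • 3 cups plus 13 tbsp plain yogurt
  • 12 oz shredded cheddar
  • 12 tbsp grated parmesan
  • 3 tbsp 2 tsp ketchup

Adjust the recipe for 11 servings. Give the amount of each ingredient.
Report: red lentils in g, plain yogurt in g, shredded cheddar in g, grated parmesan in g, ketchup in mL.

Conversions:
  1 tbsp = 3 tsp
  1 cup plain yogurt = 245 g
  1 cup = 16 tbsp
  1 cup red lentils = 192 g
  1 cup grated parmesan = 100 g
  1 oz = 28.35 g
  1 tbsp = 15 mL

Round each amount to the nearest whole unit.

Scaling factor: 11/8 = 1.375.
red lentils: 2.5 cup × 11/8 × 192 g/cup = 660 g
plain yogurt: (3 cup + 13 tbsp = 3.8125 cup) × 11/8 × 245 g/cup ≈ 1284 g
shredded cheddar: 12 oz × 11/8 × 28.35 g/oz ≈ 468 g
grated parmesan: 12 tbsp × 11/8 ÷ 16 tbsp/cup × 100 g/cup ≈ 103 g
ketchup: (3 tbsp + 2 tsp = 11/3 tbsp) × 11/8 × 15 mL/tbsp ≈ 76 mL

red lentils: 660 g; plain yogurt: 1284 g; shredded cheddar: 468 g; grated parmesan: 103 g; ketchup: 76 mL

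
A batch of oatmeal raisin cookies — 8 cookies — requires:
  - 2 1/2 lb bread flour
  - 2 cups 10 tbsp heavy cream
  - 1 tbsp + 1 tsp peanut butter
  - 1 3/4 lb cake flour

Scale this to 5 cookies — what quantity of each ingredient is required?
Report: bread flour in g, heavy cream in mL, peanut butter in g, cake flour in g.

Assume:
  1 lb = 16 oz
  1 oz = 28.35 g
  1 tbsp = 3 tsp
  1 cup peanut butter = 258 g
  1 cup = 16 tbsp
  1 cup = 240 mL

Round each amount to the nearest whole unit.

Scaling factor: 5/8 = 0.625.
bread flour: 2.5 lb × 5/8 × 16 oz/lb × 28.35 g/oz ≈ 709 g
heavy cream: (2 cup + 10 tbsp = 2.625 cup) × 5/8 × 240 mL/cup ≈ 394 mL
peanut butter: (1 tbsp + 1 tsp = 4/3 tbsp) × 5/8 ÷ 16 tbsp/cup × 258 g/cup ≈ 13 g
cake flour: 1.75 lb × 5/8 × 16 oz/lb × 28.35 g/oz ≈ 496 g

bread flour: 709 g; heavy cream: 394 mL; peanut butter: 13 g; cake flour: 496 g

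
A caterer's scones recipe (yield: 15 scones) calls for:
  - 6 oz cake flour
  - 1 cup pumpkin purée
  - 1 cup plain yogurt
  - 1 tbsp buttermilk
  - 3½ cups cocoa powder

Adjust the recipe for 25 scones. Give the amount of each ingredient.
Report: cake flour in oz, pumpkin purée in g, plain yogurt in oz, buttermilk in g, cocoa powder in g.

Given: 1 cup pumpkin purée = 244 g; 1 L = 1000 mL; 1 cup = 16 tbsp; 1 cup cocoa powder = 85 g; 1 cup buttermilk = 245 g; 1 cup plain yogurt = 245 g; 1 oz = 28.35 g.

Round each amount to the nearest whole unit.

Scaling factor: 25/15 = 5/3.
cake flour: 6 oz × 5/3 = 10 oz
pumpkin purée: 1 cup × 5/3 × 244 g/cup ≈ 407 g
plain yogurt: 1 cup × 5/3 × 245 g/cup ÷ 28.35 g/oz ≈ 14 oz
buttermilk: 1 tbsp × 5/3 ÷ 16 tbsp/cup × 245 g/cup ≈ 26 g
cocoa powder: 3.5 cup × 5/3 × 85 g/cup ≈ 496 g

cake flour: 10 oz; pumpkin purée: 407 g; plain yogurt: 14 oz; buttermilk: 26 g; cocoa powder: 496 g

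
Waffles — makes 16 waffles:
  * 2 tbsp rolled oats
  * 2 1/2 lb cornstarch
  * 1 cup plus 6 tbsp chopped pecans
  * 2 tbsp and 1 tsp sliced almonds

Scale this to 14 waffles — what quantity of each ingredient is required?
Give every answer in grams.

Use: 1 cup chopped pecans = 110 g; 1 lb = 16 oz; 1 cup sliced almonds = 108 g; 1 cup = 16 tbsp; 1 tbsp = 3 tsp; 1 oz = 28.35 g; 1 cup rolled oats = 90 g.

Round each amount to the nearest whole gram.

rolled oats: 10 g; cornstarch: 992 g; chopped pecans: 132 g; sliced almonds: 14 g

Scaling factor: 14/16 = 7/8 = 0.875.
rolled oats: 2 tbsp × 7/8 ÷ 16 tbsp/cup × 90 g/cup ≈ 10 g
cornstarch: 2.5 lb × 7/8 × 16 oz/lb × 28.35 g/oz ≈ 992 g
chopped pecans: (1 cup + 6 tbsp = 1.375 cup) × 7/8 × 110 g/cup ≈ 132 g
sliced almonds: (2 tbsp + 1 tsp = 7/3 tbsp) × 7/8 ÷ 16 tbsp/cup × 108 g/cup ≈ 14 g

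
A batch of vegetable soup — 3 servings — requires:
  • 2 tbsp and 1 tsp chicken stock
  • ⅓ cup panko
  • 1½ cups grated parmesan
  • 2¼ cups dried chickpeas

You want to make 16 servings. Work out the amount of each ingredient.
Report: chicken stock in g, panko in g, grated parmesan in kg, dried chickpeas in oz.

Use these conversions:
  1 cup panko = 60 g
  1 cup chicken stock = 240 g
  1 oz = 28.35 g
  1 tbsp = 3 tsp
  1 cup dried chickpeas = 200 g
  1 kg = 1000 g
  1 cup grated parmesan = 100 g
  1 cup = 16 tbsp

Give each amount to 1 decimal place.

chicken stock: 186.7 g; panko: 106.7 g; grated parmesan: 0.8 kg; dried chickpeas: 84.7 oz

Scaling factor: 16/3.
chicken stock: (2 tbsp + 1 tsp = 7/3 tbsp) × 16/3 ÷ 16 tbsp/cup × 240 g/cup ≈ 186.7 g
panko: 1/3 cup × 16/3 × 60 g/cup ≈ 106.7 g
grated parmesan: 1.5 cup × 16/3 × 100 g/cup ÷ 1000 g/kg = 0.8 kg
dried chickpeas: 2.25 cup × 16/3 × 200 g/cup ÷ 28.35 g/oz ≈ 84.7 oz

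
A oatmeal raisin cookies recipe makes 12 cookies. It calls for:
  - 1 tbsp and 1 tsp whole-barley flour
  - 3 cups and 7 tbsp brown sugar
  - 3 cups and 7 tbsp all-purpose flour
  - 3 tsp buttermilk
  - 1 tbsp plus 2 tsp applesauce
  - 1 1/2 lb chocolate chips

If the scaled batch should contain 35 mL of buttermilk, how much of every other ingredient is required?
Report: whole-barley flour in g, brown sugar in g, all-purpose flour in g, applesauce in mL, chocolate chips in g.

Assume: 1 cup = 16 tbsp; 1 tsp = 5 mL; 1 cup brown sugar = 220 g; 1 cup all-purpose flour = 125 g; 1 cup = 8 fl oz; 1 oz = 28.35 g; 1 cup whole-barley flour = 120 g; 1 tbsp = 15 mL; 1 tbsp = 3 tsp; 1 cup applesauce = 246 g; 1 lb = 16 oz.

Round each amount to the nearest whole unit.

The original recipe has 15 mL of buttermilk, so the scaling factor is 35 ÷ 15 = 7/3.
whole-barley flour: (1 tbsp + 1 tsp = 4/3 tbsp) × 7/3 ÷ 16 tbsp/cup × 120 g/cup ≈ 23 g
brown sugar: (3 cup + 7 tbsp = 3.4375 cup) × 7/3 × 220 g/cup ≈ 1765 g
all-purpose flour: (3 cup + 7 tbsp = 3.4375 cup) × 7/3 × 125 g/cup ≈ 1003 g
applesauce: (1 tbsp + 2 tsp = 5/3 tbsp) × 7/3 × 15 mL/tbsp ≈ 58 mL
chocolate chips: 1.5 lb × 7/3 × 16 oz/lb × 28.35 g/oz ≈ 1588 g

whole-barley flour: 23 g; brown sugar: 1765 g; all-purpose flour: 1003 g; applesauce: 58 mL; chocolate chips: 1588 g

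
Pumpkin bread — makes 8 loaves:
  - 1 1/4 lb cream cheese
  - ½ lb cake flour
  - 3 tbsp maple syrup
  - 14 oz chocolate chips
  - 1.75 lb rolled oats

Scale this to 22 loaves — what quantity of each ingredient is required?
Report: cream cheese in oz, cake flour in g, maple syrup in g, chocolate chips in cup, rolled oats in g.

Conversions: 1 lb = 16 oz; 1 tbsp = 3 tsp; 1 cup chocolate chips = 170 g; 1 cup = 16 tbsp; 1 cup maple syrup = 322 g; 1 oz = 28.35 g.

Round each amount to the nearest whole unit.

Scaling factor: 22/8 = 11/4 = 2.75.
cream cheese: 1.25 lb × 11/4 × 16 oz/lb = 55 oz
cake flour: 0.5 lb × 11/4 × 16 oz/lb × 28.35 g/oz ≈ 624 g
maple syrup: 3 tbsp × 11/4 ÷ 16 tbsp/cup × 322 g/cup ≈ 166 g
chocolate chips: 14 oz × 11/4 × 28.35 g/oz ÷ 170 g/cup ≈ 6 cup
rolled oats: 1.75 lb × 11/4 × 16 oz/lb × 28.35 g/oz ≈ 2183 g

cream cheese: 55 oz; cake flour: 624 g; maple syrup: 166 g; chocolate chips: 6 cup; rolled oats: 2183 g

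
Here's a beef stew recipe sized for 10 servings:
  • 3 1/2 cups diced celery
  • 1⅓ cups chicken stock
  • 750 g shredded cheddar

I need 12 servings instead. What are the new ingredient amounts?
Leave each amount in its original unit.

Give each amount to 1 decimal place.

diced celery: 4.2 cup; chicken stock: 1.6 cup; shredded cheddar: 900.0 g

Scaling factor: 12/10 = 6/5 = 1.2.
diced celery: 3.5 cup × 6/5 = 4.2 cup
chicken stock: 4/3 cup × 6/5 = 1.6 cup
shredded cheddar: 750 g × 6/5 = 900.0 g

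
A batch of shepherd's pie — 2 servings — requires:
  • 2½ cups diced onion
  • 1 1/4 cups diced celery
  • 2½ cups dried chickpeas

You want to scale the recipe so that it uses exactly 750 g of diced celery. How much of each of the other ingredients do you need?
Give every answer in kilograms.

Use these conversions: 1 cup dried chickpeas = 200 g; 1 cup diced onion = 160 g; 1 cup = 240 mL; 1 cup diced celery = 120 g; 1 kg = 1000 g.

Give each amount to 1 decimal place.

diced onion: 2.0 kg; dried chickpeas: 2.5 kg

The original recipe has 150 g of diced celery, so the scaling factor is 750 ÷ 150 = 5.
diced onion: 2.5 cup × 5 × 160 g/cup ÷ 1000 g/kg = 2.0 kg
dried chickpeas: 2.5 cup × 5 × 200 g/cup ÷ 1000 g/kg = 2.5 kg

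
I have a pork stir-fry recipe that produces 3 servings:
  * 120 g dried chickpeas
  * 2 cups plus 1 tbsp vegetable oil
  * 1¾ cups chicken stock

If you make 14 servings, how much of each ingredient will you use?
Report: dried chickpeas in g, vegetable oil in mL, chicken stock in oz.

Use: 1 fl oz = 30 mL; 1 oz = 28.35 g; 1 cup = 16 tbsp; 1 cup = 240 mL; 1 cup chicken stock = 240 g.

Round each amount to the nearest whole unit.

Scaling factor: 14/3.
dried chickpeas: 120 g × 14/3 = 560 g
vegetable oil: (2 cup + 1 tbsp = 2.0625 cup) × 14/3 × 240 mL/cup = 2310 mL
chicken stock: 1.75 cup × 14/3 × 240 g/cup ÷ 28.35 g/oz ≈ 69 oz

dried chickpeas: 560 g; vegetable oil: 2310 mL; chicken stock: 69 oz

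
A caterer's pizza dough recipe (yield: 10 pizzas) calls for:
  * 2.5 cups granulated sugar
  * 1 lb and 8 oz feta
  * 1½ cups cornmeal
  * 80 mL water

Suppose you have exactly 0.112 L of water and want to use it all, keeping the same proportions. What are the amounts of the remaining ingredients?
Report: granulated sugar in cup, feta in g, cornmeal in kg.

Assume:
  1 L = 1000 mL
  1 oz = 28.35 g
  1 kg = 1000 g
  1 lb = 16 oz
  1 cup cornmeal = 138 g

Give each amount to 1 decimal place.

The original recipe has 0.08 L of water, so the scaling factor is 0.112 ÷ 0.08 = 7/5 = 1.4.
granulated sugar: 2.5 cup × 7/5 = 3.5 cup
feta: (1 lb + 8 oz = 1.5 lb) × 7/5 × 16 oz/lb × 28.35 g/oz ≈ 952.6 g
cornmeal: 1.5 cup × 7/5 × 138 g/cup ÷ 1000 g/kg ≈ 0.3 kg

granulated sugar: 3.5 cup; feta: 952.6 g; cornmeal: 0.3 kg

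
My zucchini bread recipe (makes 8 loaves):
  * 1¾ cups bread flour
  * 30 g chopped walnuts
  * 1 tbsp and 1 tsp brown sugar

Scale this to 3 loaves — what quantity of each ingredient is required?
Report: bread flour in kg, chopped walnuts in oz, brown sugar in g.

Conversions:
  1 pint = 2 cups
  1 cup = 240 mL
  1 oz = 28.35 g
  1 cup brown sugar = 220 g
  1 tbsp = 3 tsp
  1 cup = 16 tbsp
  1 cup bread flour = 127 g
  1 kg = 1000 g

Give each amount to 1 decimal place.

Scaling factor: 3/8 = 0.375.
bread flour: 1.75 cup × 3/8 × 127 g/cup ÷ 1000 g/kg ≈ 0.1 kg
chopped walnuts: 30 g × 3/8 ÷ 28.35 g/oz ≈ 0.4 oz
brown sugar: (1 tbsp + 1 tsp = 4/3 tbsp) × 3/8 ÷ 16 tbsp/cup × 220 g/cup ≈ 6.9 g

bread flour: 0.1 kg; chopped walnuts: 0.4 oz; brown sugar: 6.9 g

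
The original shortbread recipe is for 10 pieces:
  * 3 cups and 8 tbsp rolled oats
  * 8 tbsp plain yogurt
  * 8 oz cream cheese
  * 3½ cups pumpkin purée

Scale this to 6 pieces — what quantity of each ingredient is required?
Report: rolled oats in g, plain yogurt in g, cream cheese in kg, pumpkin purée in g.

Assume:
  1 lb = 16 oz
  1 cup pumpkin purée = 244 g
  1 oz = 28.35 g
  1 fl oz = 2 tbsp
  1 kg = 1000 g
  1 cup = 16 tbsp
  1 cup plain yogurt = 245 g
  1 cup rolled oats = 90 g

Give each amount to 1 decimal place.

rolled oats: 189.0 g; plain yogurt: 73.5 g; cream cheese: 0.1 kg; pumpkin purée: 512.4 g

Scaling factor: 6/10 = 3/5 = 0.6.
rolled oats: (3 cup + 8 tbsp = 3.5 cup) × 3/5 × 90 g/cup = 189.0 g
plain yogurt: 8 tbsp × 3/5 ÷ 16 tbsp/cup × 245 g/cup = 73.5 g
cream cheese: 8 oz × 3/5 × 28.35 g/oz ÷ 1000 g/kg ≈ 0.1 kg
pumpkin purée: 3.5 cup × 3/5 × 244 g/cup = 512.4 g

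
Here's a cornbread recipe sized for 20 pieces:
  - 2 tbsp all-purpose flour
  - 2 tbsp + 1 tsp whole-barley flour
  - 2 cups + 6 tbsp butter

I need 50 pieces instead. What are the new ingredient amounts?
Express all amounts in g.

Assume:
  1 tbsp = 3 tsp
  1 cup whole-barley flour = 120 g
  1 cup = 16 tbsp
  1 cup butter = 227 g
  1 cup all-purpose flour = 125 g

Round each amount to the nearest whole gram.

Scaling factor: 50/20 = 5/2 = 2.5.
all-purpose flour: 2 tbsp × 5/2 ÷ 16 tbsp/cup × 125 g/cup ≈ 39 g
whole-barley flour: (2 tbsp + 1 tsp = 7/3 tbsp) × 5/2 ÷ 16 tbsp/cup × 120 g/cup ≈ 44 g
butter: (2 cup + 6 tbsp = 2.375 cup) × 5/2 × 227 g/cup ≈ 1348 g

all-purpose flour: 39 g; whole-barley flour: 44 g; butter: 1348 g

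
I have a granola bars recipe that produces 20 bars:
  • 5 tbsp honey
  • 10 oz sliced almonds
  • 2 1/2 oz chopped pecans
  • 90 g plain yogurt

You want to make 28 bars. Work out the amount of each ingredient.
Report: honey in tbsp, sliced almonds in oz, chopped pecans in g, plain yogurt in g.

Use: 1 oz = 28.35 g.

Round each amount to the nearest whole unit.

honey: 7 tbsp; sliced almonds: 14 oz; chopped pecans: 99 g; plain yogurt: 126 g

Scaling factor: 28/20 = 7/5 = 1.4.
honey: 5 tbsp × 7/5 = 7 tbsp
sliced almonds: 10 oz × 7/5 = 14 oz
chopped pecans: 2.5 oz × 7/5 × 28.35 g/oz ≈ 99 g
plain yogurt: 90 g × 7/5 = 126 g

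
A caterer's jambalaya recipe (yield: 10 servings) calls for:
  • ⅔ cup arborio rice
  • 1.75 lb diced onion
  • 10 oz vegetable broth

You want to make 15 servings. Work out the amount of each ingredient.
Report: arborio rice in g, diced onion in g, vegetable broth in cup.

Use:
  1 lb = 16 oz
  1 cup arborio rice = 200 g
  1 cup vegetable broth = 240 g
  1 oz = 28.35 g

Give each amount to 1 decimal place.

arborio rice: 200.0 g; diced onion: 1190.7 g; vegetable broth: 1.8 cup

Scaling factor: 15/10 = 3/2 = 1.5.
arborio rice: 2/3 cup × 3/2 × 200 g/cup = 200.0 g
diced onion: 1.75 lb × 3/2 × 16 oz/lb × 28.35 g/oz = 1190.7 g
vegetable broth: 10 oz × 3/2 × 28.35 g/oz ÷ 240 g/cup ≈ 1.8 cup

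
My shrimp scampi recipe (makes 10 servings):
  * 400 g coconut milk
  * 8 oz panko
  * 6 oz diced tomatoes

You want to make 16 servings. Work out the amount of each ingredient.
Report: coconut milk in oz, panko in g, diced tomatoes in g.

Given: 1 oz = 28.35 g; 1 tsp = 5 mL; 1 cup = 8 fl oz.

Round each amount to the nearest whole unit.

coconut milk: 23 oz; panko: 363 g; diced tomatoes: 272 g

Scaling factor: 16/10 = 8/5 = 1.6.
coconut milk: 400 g × 8/5 ÷ 28.35 g/oz ≈ 23 oz
panko: 8 oz × 8/5 × 28.35 g/oz ≈ 363 g
diced tomatoes: 6 oz × 8/5 × 28.35 g/oz ≈ 272 g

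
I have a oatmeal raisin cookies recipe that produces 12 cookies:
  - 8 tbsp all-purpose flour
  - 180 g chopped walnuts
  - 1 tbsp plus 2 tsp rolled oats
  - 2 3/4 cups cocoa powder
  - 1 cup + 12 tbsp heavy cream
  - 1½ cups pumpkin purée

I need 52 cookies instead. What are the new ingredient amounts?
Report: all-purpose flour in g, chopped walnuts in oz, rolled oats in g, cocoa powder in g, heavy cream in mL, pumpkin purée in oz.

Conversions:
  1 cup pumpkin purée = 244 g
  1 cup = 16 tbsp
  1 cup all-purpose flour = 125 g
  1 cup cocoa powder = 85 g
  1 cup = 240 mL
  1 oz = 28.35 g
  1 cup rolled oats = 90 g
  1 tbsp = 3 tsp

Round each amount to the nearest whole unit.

all-purpose flour: 271 g; chopped walnuts: 28 oz; rolled oats: 41 g; cocoa powder: 1013 g; heavy cream: 1820 mL; pumpkin purée: 56 oz

Scaling factor: 52/12 = 13/3.
all-purpose flour: 8 tbsp × 13/3 ÷ 16 tbsp/cup × 125 g/cup ≈ 271 g
chopped walnuts: 180 g × 13/3 ÷ 28.35 g/oz ≈ 28 oz
rolled oats: (1 tbsp + 2 tsp = 5/3 tbsp) × 13/3 ÷ 16 tbsp/cup × 90 g/cup ≈ 41 g
cocoa powder: 2.75 cup × 13/3 × 85 g/cup ≈ 1013 g
heavy cream: (1 cup + 12 tbsp = 1.75 cup) × 13/3 × 240 mL/cup = 1820 mL
pumpkin purée: 1.5 cup × 13/3 × 244 g/cup ÷ 28.35 g/oz ≈ 56 oz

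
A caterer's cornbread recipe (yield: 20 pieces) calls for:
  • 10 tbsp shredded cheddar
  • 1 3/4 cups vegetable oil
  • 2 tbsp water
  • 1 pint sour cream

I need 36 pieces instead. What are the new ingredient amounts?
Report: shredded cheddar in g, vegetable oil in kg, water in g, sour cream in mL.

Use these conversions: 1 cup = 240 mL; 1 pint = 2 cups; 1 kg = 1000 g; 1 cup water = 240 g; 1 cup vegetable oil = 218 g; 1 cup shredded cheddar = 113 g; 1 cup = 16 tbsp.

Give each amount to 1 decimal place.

shredded cheddar: 127.1 g; vegetable oil: 0.7 kg; water: 54.0 g; sour cream: 864.0 mL

Scaling factor: 36/20 = 9/5 = 1.8.
shredded cheddar: 10 tbsp × 9/5 ÷ 16 tbsp/cup × 113 g/cup ≈ 127.1 g
vegetable oil: 1.75 cup × 9/5 × 218 g/cup ÷ 1000 g/kg ≈ 0.7 kg
water: 2 tbsp × 9/5 ÷ 16 tbsp/cup × 240 g/cup = 54.0 g
sour cream: 1 pint × 9/5 × 2 cup/pint × 240 mL/cup = 864.0 mL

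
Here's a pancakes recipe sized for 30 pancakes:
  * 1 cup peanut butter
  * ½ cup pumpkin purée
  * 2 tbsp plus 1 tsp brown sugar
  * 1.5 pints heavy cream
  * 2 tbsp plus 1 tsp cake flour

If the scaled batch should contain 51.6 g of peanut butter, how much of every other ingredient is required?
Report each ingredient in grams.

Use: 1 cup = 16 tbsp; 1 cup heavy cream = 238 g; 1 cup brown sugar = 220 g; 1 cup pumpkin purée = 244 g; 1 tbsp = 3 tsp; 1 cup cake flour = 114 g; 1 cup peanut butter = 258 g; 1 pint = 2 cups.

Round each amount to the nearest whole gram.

The original recipe has 258 g of peanut butter, so the scaling factor is 51.6 ÷ 258 = 1/5 = 0.2.
pumpkin purée: 0.5 cup × 1/5 × 244 g/cup ≈ 24 g
brown sugar: (2 tbsp + 1 tsp = 7/3 tbsp) × 1/5 ÷ 16 tbsp/cup × 220 g/cup ≈ 6 g
heavy cream: 1.5 pint × 1/5 × 2 cup/pint × 238 g/cup ≈ 143 g
cake flour: (2 tbsp + 1 tsp = 7/3 tbsp) × 1/5 ÷ 16 tbsp/cup × 114 g/cup ≈ 3 g

pumpkin purée: 24 g; brown sugar: 6 g; heavy cream: 143 g; cake flour: 3 g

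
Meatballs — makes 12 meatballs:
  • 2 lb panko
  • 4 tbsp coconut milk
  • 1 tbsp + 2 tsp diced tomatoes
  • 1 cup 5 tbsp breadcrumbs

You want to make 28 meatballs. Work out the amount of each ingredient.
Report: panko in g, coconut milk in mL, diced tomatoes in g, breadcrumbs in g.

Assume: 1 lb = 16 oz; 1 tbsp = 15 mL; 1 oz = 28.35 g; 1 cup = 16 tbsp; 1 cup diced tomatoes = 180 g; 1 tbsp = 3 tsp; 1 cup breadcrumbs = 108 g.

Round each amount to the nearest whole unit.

Scaling factor: 28/12 = 7/3.
panko: 2 lb × 7/3 × 16 oz/lb × 28.35 g/oz ≈ 2117 g
coconut milk: 4 tbsp × 7/3 × 15 mL/tbsp = 140 mL
diced tomatoes: (1 tbsp + 2 tsp = 5/3 tbsp) × 7/3 ÷ 16 tbsp/cup × 180 g/cup ≈ 44 g
breadcrumbs: (1 cup + 5 tbsp = 1.3125 cup) × 7/3 × 108 g/cup ≈ 331 g

panko: 2117 g; coconut milk: 140 mL; diced tomatoes: 44 g; breadcrumbs: 331 g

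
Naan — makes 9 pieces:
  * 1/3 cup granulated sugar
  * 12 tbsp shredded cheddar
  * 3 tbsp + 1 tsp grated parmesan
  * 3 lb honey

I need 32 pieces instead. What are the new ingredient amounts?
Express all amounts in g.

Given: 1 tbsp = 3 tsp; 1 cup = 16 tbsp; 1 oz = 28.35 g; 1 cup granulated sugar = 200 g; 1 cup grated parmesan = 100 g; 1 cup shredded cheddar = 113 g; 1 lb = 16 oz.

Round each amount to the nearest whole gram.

granulated sugar: 237 g; shredded cheddar: 301 g; grated parmesan: 74 g; honey: 4838 g

Scaling factor: 32/9.
granulated sugar: 1/3 cup × 32/9 × 200 g/cup ≈ 237 g
shredded cheddar: 12 tbsp × 32/9 ÷ 16 tbsp/cup × 113 g/cup ≈ 301 g
grated parmesan: (3 tbsp + 1 tsp = 10/3 tbsp) × 32/9 ÷ 16 tbsp/cup × 100 g/cup ≈ 74 g
honey: 3 lb × 32/9 × 16 oz/lb × 28.35 g/oz ≈ 4838 g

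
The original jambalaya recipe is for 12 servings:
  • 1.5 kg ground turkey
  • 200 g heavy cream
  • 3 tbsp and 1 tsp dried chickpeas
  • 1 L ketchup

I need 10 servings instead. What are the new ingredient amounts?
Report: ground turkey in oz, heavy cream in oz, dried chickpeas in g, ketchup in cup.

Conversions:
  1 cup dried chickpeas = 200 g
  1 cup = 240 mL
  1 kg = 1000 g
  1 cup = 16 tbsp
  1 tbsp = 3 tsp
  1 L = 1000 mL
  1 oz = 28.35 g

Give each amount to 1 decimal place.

ground turkey: 44.1 oz; heavy cream: 5.9 oz; dried chickpeas: 34.7 g; ketchup: 3.5 cup

Scaling factor: 10/12 = 5/6.
ground turkey: 1.5 kg × 5/6 × 1000 g/kg ÷ 28.35 g/oz ≈ 44.1 oz
heavy cream: 200 g × 5/6 ÷ 28.35 g/oz ≈ 5.9 oz
dried chickpeas: (3 tbsp + 1 tsp = 10/3 tbsp) × 5/6 ÷ 16 tbsp/cup × 200 g/cup ≈ 34.7 g
ketchup: 1 L × 5/6 × 1000 mL/L ÷ 240 mL/cup ≈ 3.5 cup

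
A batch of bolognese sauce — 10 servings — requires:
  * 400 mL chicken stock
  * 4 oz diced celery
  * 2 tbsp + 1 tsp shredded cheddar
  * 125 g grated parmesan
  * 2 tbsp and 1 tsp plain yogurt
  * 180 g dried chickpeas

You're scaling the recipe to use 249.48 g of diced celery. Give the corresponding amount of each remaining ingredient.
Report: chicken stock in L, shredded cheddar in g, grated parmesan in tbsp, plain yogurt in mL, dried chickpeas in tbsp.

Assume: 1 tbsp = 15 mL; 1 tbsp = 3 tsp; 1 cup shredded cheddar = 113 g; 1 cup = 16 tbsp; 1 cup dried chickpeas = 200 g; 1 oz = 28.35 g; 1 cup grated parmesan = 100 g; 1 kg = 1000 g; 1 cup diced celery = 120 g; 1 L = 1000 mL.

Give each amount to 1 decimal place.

The original recipe has 113.4 g of diced celery, so the scaling factor is 249.48 ÷ 113.4 = 11/5 = 2.2.
chicken stock: 400 mL × 11/5 ÷ 1000 mL/L ≈ 0.9 L
shredded cheddar: (2 tbsp + 1 tsp = 7/3 tbsp) × 11/5 ÷ 16 tbsp/cup × 113 g/cup ≈ 36.3 g
grated parmesan: 125 g × 11/5 ÷ 100 g/cup × 16 tbsp/cup = 44.0 tbsp
plain yogurt: (2 tbsp + 1 tsp = 7/3 tbsp) × 11/5 × 15 mL/tbsp = 77.0 mL
dried chickpeas: 180 g × 11/5 ÷ 200 g/cup × 16 tbsp/cup ≈ 31.7 tbsp

chicken stock: 0.9 L; shredded cheddar: 36.3 g; grated parmesan: 44.0 tbsp; plain yogurt: 77.0 mL; dried chickpeas: 31.7 tbsp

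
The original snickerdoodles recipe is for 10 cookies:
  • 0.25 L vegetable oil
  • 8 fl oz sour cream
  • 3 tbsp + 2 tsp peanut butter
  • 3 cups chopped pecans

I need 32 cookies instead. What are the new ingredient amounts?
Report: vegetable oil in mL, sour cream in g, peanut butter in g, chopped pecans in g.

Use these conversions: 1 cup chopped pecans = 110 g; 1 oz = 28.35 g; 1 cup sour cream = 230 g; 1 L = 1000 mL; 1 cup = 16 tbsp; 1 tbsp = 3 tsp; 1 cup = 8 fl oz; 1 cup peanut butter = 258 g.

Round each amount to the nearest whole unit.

vegetable oil: 800 mL; sour cream: 736 g; peanut butter: 189 g; chopped pecans: 1056 g

Scaling factor: 32/10 = 16/5 = 3.2.
vegetable oil: 0.25 L × 16/5 × 1000 mL/L = 800 mL
sour cream: 8 fl oz × 16/5 ÷ 8 fl oz/cup × 230 g/cup = 736 g
peanut butter: (3 tbsp + 2 tsp = 11/3 tbsp) × 16/5 ÷ 16 tbsp/cup × 258 g/cup ≈ 189 g
chopped pecans: 3 cup × 16/5 × 110 g/cup = 1056 g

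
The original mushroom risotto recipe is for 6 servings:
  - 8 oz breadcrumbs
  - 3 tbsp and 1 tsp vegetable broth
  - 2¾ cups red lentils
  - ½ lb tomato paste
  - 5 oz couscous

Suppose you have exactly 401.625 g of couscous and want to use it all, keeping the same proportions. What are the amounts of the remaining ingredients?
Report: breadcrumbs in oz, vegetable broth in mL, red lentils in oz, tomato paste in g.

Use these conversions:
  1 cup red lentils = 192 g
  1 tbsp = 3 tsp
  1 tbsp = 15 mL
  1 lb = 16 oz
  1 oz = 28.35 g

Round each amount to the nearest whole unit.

The original recipe has 141.75 g of couscous, so the scaling factor is 401.625 ÷ 141.75 = 17/6.
breadcrumbs: 8 oz × 17/6 ≈ 23 oz
vegetable broth: (3 tbsp + 1 tsp = 10/3 tbsp) × 17/6 × 15 mL/tbsp ≈ 142 mL
red lentils: 2.75 cup × 17/6 × 192 g/cup ÷ 28.35 g/oz ≈ 53 oz
tomato paste: 0.5 lb × 17/6 × 16 oz/lb × 28.35 g/oz ≈ 643 g

breadcrumbs: 23 oz; vegetable broth: 142 mL; red lentils: 53 oz; tomato paste: 643 g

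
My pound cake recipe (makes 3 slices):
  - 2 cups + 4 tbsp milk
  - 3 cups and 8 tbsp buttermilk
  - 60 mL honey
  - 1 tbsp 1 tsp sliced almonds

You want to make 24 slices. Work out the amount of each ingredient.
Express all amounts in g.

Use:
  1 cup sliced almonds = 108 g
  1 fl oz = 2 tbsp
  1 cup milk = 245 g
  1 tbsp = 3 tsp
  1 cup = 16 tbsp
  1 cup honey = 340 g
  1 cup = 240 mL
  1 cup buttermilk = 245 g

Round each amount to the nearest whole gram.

Scaling factor: 24/3 = 8.
milk: (2 cup + 4 tbsp = 2.25 cup) × 8 × 245 g/cup = 4410 g
buttermilk: (3 cup + 8 tbsp = 3.5 cup) × 8 × 245 g/cup = 6860 g
honey: 60 mL × 8 ÷ 240 mL/cup × 340 g/cup = 680 g
sliced almonds: (1 tbsp + 1 tsp = 4/3 tbsp) × 8 ÷ 16 tbsp/cup × 108 g/cup = 72 g

milk: 4410 g; buttermilk: 6860 g; honey: 680 g; sliced almonds: 72 g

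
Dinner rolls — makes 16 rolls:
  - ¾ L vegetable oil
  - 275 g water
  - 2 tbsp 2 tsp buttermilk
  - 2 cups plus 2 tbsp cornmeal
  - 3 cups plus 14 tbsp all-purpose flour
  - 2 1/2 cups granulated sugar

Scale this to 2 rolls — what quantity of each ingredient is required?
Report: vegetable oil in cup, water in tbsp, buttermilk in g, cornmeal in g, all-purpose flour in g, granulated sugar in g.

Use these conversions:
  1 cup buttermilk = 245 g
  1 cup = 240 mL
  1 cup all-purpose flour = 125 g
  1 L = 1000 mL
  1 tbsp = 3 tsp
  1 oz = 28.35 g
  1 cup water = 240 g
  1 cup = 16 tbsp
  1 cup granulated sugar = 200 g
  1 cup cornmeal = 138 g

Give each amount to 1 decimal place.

vegetable oil: 0.4 cup; water: 2.3 tbsp; buttermilk: 5.1 g; cornmeal: 36.7 g; all-purpose flour: 60.5 g; granulated sugar: 62.5 g

Scaling factor: 2/16 = 1/8 = 0.125.
vegetable oil: 0.75 L × 1/8 × 1000 mL/L ÷ 240 mL/cup ≈ 0.4 cup
water: 275 g × 1/8 ÷ 240 g/cup × 16 tbsp/cup ≈ 2.3 tbsp
buttermilk: (2 tbsp + 2 tsp = 8/3 tbsp) × 1/8 ÷ 16 tbsp/cup × 245 g/cup ≈ 5.1 g
cornmeal: (2 cup + 2 tbsp = 2.125 cup) × 1/8 × 138 g/cup ≈ 36.7 g
all-purpose flour: (3 cup + 14 tbsp = 3.875 cup) × 1/8 × 125 g/cup ≈ 60.5 g
granulated sugar: 2.5 cup × 1/8 × 200 g/cup = 62.5 g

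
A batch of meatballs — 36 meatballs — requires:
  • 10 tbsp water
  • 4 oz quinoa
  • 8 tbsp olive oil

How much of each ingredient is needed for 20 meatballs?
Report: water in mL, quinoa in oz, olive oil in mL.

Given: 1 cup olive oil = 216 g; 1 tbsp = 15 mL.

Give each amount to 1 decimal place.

Scaling factor: 20/36 = 5/9.
water: 10 tbsp × 5/9 × 15 mL/tbsp ≈ 83.3 mL
quinoa: 4 oz × 5/9 ≈ 2.2 oz
olive oil: 8 tbsp × 5/9 × 15 mL/tbsp ≈ 66.7 mL

water: 83.3 mL; quinoa: 2.2 oz; olive oil: 66.7 mL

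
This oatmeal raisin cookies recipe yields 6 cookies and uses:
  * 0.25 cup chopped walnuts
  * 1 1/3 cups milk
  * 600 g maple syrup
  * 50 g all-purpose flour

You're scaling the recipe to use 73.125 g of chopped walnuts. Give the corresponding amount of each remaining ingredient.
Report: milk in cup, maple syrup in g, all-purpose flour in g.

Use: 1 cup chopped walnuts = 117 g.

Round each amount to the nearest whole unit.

milk: 3 cup; maple syrup: 1500 g; all-purpose flour: 125 g

The original recipe has 29.25 g of chopped walnuts, so the scaling factor is 73.125 ÷ 29.25 = 5/2 = 2.5.
milk: 4/3 cup × 5/2 ≈ 3 cup
maple syrup: 600 g × 5/2 = 1500 g
all-purpose flour: 50 g × 5/2 = 125 g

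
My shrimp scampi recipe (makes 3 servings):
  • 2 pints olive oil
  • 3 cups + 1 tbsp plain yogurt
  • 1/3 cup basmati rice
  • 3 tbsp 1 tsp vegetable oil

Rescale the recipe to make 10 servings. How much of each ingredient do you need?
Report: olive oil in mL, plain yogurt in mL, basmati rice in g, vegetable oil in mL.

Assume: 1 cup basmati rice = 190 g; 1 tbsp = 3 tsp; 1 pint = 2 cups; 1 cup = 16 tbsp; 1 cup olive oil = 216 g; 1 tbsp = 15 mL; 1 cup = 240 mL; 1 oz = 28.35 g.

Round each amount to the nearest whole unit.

olive oil: 3200 mL; plain yogurt: 2450 mL; basmati rice: 211 g; vegetable oil: 167 mL

Scaling factor: 10/3.
olive oil: 2 pint × 10/3 × 2 cup/pint × 240 mL/cup = 3200 mL
plain yogurt: (3 cup + 1 tbsp = 3.0625 cup) × 10/3 × 240 mL/cup = 2450 mL
basmati rice: 1/3 cup × 10/3 × 190 g/cup ≈ 211 g
vegetable oil: (3 tbsp + 1 tsp = 10/3 tbsp) × 10/3 × 15 mL/tbsp ≈ 167 mL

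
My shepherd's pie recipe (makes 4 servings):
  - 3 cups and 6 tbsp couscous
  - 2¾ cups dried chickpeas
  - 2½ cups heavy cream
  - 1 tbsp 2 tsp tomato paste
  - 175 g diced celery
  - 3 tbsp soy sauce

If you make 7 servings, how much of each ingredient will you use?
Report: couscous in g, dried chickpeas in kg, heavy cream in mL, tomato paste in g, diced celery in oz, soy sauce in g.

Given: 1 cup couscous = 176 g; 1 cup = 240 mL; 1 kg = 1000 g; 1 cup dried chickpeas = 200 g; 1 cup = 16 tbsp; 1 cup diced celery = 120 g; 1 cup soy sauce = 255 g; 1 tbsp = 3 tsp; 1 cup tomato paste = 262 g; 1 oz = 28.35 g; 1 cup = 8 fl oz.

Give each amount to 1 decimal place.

Scaling factor: 7/4 = 1.75.
couscous: (3 cup + 6 tbsp = 3.375 cup) × 7/4 × 176 g/cup = 1039.5 g
dried chickpeas: 2.75 cup × 7/4 × 200 g/cup ÷ 1000 g/kg ≈ 1.0 kg
heavy cream: 2.5 cup × 7/4 × 240 mL/cup = 1050.0 mL
tomato paste: (1 tbsp + 2 tsp = 5/3 tbsp) × 7/4 ÷ 16 tbsp/cup × 262 g/cup ≈ 47.8 g
diced celery: 175 g × 7/4 ÷ 28.35 g/oz ≈ 10.8 oz
soy sauce: 3 tbsp × 7/4 ÷ 16 tbsp/cup × 255 g/cup ≈ 83.7 g

couscous: 1039.5 g; dried chickpeas: 1.0 kg; heavy cream: 1050.0 mL; tomato paste: 47.8 g; diced celery: 10.8 oz; soy sauce: 83.7 g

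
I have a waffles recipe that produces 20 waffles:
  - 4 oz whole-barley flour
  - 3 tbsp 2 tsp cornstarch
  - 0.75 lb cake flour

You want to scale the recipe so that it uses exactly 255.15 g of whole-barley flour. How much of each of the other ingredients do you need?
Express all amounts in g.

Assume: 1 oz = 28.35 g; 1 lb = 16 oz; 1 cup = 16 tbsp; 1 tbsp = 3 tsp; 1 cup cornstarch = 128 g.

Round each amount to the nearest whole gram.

cornstarch: 66 g; cake flour: 765 g

The original recipe has 113.4 g of whole-barley flour, so the scaling factor is 255.15 ÷ 113.4 = 9/4 = 2.25.
cornstarch: (3 tbsp + 2 tsp = 11/3 tbsp) × 9/4 ÷ 16 tbsp/cup × 128 g/cup = 66 g
cake flour: 0.75 lb × 9/4 × 16 oz/lb × 28.35 g/oz ≈ 765 g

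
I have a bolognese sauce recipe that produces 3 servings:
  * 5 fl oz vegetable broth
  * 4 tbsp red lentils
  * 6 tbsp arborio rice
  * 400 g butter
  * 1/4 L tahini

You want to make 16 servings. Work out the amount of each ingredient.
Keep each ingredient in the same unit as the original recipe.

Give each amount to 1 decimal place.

Scaling factor: 16/3.
vegetable broth: 5 fl oz × 16/3 ≈ 26.7 fl oz
red lentils: 4 tbsp × 16/3 ≈ 21.3 tbsp
arborio rice: 6 tbsp × 16/3 = 32.0 tbsp
butter: 400 g × 16/3 ≈ 2133.3 g
tahini: 0.25 L × 16/3 ≈ 1.3 L

vegetable broth: 26.7 fl oz; red lentils: 21.3 tbsp; arborio rice: 32.0 tbsp; butter: 2133.3 g; tahini: 1.3 L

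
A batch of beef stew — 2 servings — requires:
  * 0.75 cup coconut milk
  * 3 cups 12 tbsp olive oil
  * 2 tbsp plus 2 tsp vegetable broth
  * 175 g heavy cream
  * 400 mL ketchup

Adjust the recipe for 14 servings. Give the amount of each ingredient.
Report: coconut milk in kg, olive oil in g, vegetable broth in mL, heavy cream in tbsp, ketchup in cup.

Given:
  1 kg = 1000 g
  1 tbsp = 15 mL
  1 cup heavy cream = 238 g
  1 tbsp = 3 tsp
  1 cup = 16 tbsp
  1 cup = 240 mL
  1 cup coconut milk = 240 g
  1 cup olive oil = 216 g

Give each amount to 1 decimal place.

coconut milk: 1.3 kg; olive oil: 5670.0 g; vegetable broth: 280.0 mL; heavy cream: 82.4 tbsp; ketchup: 11.7 cup

Scaling factor: 14/2 = 7.
coconut milk: 0.75 cup × 7 × 240 g/cup ÷ 1000 g/kg ≈ 1.3 kg
olive oil: (3 cup + 12 tbsp = 3.75 cup) × 7 × 216 g/cup = 5670.0 g
vegetable broth: (2 tbsp + 2 tsp = 8/3 tbsp) × 7 × 15 mL/tbsp = 280.0 mL
heavy cream: 175 g × 7 ÷ 238 g/cup × 16 tbsp/cup ≈ 82.4 tbsp
ketchup: 400 mL × 7 ÷ 240 mL/cup ≈ 11.7 cup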